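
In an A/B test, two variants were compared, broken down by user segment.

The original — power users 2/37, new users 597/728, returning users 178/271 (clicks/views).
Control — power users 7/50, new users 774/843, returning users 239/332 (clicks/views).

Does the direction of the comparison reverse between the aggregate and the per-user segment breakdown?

No

Power users: the original 2/37 = 5.4%, Control 7/50 = 14.0% → Control
New users: the original 597/728 = 82.0%, Control 774/843 = 91.8% → Control
Returning users: the original 178/271 = 65.7%, Control 239/332 = 72.0% → Control
Overall: the original 777/1036 = 75.0%, Control 1020/1225 = 83.3% → Control
Control wins overall and in every user group — no reversal.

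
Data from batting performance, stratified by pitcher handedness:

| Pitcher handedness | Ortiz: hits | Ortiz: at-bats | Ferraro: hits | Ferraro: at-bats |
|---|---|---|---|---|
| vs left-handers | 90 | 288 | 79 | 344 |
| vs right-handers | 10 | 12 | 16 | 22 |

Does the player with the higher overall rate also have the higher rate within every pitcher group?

Yes

Vs left-handers: Ortiz 90/288 = 31.2%, Ferraro 79/344 = 23.0% → Ortiz
Vs right-handers: Ortiz 10/12 = 83.3%, Ferraro 16/22 = 72.7% → Ortiz
Overall: Ortiz 100/300 = 33.3%, Ferraro 95/366 = 26.0% → Ortiz
Ortiz wins overall and in every pitcher group — no reversal.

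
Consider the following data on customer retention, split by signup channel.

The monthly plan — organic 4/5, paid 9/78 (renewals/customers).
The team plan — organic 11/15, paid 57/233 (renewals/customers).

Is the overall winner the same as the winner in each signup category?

Organic: the monthly plan 4/5 = 80.0%, the team plan 11/15 = 73.3% → the monthly plan
Paid: the monthly plan 9/78 = 11.5%, the team plan 57/233 = 24.5% → the team plan
Overall: the monthly plan 13/83 = 15.7%, the team plan 68/248 = 27.4% → the team plan
Neither sweeps: the monthly plan wins 1 of 2 groups, the team plan wins 1. The team plan wins overall but not every group — no Simpson reversal.

No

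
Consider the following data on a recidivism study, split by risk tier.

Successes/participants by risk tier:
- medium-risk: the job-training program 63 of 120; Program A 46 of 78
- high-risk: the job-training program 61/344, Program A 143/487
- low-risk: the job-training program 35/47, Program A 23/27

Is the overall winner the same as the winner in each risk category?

Yes

Medium-risk: the job-training program 63/120 = 52.5%, Program A 46/78 = 59.0% → Program A
High-risk: the job-training program 61/344 = 17.7%, Program A 143/487 = 29.4% → Program A
Low-risk: the job-training program 35/47 = 74.5%, Program A 23/27 = 85.2% → Program A
Overall: the job-training program 159/511 = 31.1%, Program A 212/592 = 35.8% → Program A
Program A wins overall and in every risk group — no reversal.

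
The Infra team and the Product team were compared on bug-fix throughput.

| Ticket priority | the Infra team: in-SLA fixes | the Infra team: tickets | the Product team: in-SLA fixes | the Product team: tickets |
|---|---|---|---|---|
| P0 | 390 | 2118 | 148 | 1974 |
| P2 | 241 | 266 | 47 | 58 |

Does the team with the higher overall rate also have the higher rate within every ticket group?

Yes

P0: the Infra team 390/2118 = 18.4%, the Product team 148/1974 = 7.5% → the Infra team
P2: the Infra team 241/266 = 90.6%, the Product team 47/58 = 81.0% → the Infra team
Overall: the Infra team 631/2384 = 26.5%, the Product team 195/2032 = 9.6% → the Infra team
The Infra team wins overall and in every ticket group — no reversal.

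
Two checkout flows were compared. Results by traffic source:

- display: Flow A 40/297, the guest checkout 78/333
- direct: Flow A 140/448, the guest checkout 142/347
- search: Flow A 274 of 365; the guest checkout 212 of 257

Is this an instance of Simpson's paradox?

No

Display: Flow A 40/297 = 13.5%, the guest checkout 78/333 = 23.4% → the guest checkout
Direct: Flow A 140/448 = 31.2%, the guest checkout 142/347 = 40.9% → the guest checkout
Search: Flow A 274/365 = 75.1%, the guest checkout 212/257 = 82.5% → the guest checkout
Overall: Flow A 454/1110 = 40.9%, the guest checkout 432/937 = 46.1% → the guest checkout
The guest checkout wins overall and in every traffic group — no reversal.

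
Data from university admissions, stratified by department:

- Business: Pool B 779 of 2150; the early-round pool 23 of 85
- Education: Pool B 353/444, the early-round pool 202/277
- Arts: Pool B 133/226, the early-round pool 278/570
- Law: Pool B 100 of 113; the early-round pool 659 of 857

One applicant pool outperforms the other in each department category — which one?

Pool B

Business: Pool B 779/2150 = 36.2%, the early-round pool 23/85 = 27.1% → Pool B
Education: Pool B 353/444 = 79.5%, the early-round pool 202/277 = 72.9% → Pool B
Arts: Pool B 133/226 = 58.8%, the early-round pool 278/570 = 48.8% → Pool B
Law: Pool B 100/113 = 88.5%, the early-round pool 659/857 = 76.9% → Pool B
Pool B has the higher rate in all 4 groups.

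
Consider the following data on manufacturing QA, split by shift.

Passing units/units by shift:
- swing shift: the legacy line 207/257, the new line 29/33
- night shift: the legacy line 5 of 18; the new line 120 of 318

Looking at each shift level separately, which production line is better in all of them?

Swing shift: the legacy line 207/257 = 80.5%, the new line 29/33 = 87.9% → the new line
Night shift: the legacy line 5/18 = 27.8%, the new line 120/318 = 37.7% → the new line
The new line has the higher rate in both groups.

the new line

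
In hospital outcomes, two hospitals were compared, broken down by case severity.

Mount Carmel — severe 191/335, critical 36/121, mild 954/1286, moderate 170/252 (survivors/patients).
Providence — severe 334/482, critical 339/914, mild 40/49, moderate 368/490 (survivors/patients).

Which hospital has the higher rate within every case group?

Providence

Severe: Mount Carmel 191/335 = 57.0%, Providence 334/482 = 69.3% → Providence
Critical: Mount Carmel 36/121 = 29.8%, Providence 339/914 = 37.1% → Providence
Mild: Mount Carmel 954/1286 = 74.2%, Providence 40/49 = 81.6% → Providence
Moderate: Mount Carmel 170/252 = 67.5%, Providence 368/490 = 75.1% → Providence
Providence has the higher rate in all 4 groups.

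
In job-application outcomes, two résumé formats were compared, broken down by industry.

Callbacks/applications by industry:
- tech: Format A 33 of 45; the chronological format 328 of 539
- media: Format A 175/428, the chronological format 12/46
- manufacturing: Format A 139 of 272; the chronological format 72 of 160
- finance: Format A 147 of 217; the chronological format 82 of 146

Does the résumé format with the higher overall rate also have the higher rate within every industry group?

Tech: Format A 33/45 = 73.3%, the chronological format 328/539 = 60.9% → Format A
Media: Format A 175/428 = 40.9%, the chronological format 12/46 = 26.1% → Format A
Manufacturing: Format A 139/272 = 51.1%, the chronological format 72/160 = 45.0% → Format A
Finance: Format A 147/217 = 67.7%, the chronological format 82/146 = 56.2% → Format A
Overall: Format A 494/962 = 51.4%, the chronological format 494/891 = 55.4% → the chronological format
Format A wins each industry group but the chronological format wins overall — the comparison reverses. Format A's applications skew toward media, which has a lower base rate.

No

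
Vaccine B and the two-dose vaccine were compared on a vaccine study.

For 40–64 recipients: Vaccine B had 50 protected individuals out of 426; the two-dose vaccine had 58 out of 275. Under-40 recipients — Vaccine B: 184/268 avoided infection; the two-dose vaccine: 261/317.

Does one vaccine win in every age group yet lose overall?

No

40–64: Vaccine B 50/426 = 11.7%, the two-dose vaccine 58/275 = 21.1% → the two-dose vaccine
Under-40: Vaccine B 184/268 = 68.7%, the two-dose vaccine 261/317 = 82.3% → the two-dose vaccine
Overall: Vaccine B 234/694 = 33.7%, the two-dose vaccine 319/592 = 53.9% → the two-dose vaccine
The two-dose vaccine wins overall and in every age group — no reversal.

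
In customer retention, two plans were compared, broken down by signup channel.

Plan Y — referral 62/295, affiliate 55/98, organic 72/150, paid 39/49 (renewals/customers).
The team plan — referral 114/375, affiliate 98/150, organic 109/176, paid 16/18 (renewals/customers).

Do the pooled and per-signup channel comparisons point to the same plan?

Referral: Plan Y 62/295 = 21.0%, the team plan 114/375 = 30.4% → the team plan
Affiliate: Plan Y 55/98 = 56.1%, the team plan 98/150 = 65.3% → the team plan
Organic: Plan Y 72/150 = 48.0%, the team plan 109/176 = 61.9% → the team plan
Paid: Plan Y 39/49 = 79.6%, the team plan 16/18 = 88.9% → the team plan
Overall: Plan Y 228/592 = 38.5%, the team plan 337/719 = 46.9% → the team plan
The team plan wins overall and in every signup group — no reversal.

Yes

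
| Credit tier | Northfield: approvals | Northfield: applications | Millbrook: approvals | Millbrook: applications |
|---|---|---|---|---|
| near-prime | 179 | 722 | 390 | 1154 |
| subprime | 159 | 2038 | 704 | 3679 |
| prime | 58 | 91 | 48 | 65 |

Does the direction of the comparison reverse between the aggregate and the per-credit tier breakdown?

Near-prime: Northfield 179/722 = 24.8%, Millbrook 390/1154 = 33.8% → Millbrook
Subprime: Northfield 159/2038 = 7.8%, Millbrook 704/3679 = 19.1% → Millbrook
Prime: Northfield 58/91 = 63.7%, Millbrook 48/65 = 73.8% → Millbrook
Overall: Northfield 396/2851 = 13.9%, Millbrook 1142/4898 = 23.3% → Millbrook
Millbrook wins overall and in every credit group — no reversal.

No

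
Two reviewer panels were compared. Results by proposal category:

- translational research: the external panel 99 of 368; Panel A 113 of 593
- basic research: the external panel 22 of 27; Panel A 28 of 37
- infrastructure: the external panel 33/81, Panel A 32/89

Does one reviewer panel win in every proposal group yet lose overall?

No

Translational research: the external panel 99/368 = 26.9%, Panel A 113/593 = 19.1% → the external panel
Basic research: the external panel 22/27 = 81.5%, Panel A 28/37 = 75.7% → the external panel
Infrastructure: the external panel 33/81 = 40.7%, Panel A 32/89 = 36.0% → the external panel
Overall: the external panel 154/476 = 32.4%, Panel A 173/719 = 24.1% → the external panel
The external panel wins overall and in every proposal group — no reversal.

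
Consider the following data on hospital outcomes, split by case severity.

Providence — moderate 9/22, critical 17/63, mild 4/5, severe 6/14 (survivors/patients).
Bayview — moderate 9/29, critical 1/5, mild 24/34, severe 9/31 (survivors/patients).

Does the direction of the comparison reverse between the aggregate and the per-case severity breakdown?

Moderate: Providence 9/22 = 40.9%, Bayview 9/29 = 31.0% → Providence
Critical: Providence 17/63 = 27.0%, Bayview 1/5 = 20.0% → Providence
Mild: Providence 4/5 = 80.0%, Bayview 24/34 = 70.6% → Providence
Severe: Providence 6/14 = 42.9%, Bayview 9/31 = 29.0% → Providence
Overall: Providence 36/104 = 34.6%, Bayview 43/99 = 43.4% → Bayview
Providence wins each case group but Bayview wins overall — the comparison reverses. Providence's patients skew toward critical, which has a lower base rate.

Yes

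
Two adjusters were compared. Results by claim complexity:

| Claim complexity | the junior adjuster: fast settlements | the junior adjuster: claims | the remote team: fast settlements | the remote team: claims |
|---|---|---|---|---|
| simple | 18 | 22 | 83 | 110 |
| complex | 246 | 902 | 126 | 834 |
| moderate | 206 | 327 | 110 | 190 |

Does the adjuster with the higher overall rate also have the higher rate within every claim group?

Yes

Simple: the junior adjuster 18/22 = 81.8%, the remote team 83/110 = 75.5% → the junior adjuster
Complex: the junior adjuster 246/902 = 27.3%, the remote team 126/834 = 15.1% → the junior adjuster
Moderate: the junior adjuster 206/327 = 63.0%, the remote team 110/190 = 57.9% → the junior adjuster
Overall: the junior adjuster 470/1251 = 37.6%, the remote team 319/1134 = 28.1% → the junior adjuster
The junior adjuster wins overall and in every claim group — no reversal.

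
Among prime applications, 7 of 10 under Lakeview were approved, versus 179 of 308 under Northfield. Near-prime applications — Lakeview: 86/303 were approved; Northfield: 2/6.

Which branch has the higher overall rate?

Northfield

Prime: Lakeview 7/10 = 70.0%, Northfield 179/308 = 58.1% → Lakeview
Near-prime: Lakeview 86/303 = 28.4%, Northfield 2/6 = 33.3% → Northfield
Overall: Lakeview 93/313 = 29.7%, Northfield 181/314 = 57.6% → Northfield
(Neither sweeps every credit group, but Northfield has the higher pooled rate.)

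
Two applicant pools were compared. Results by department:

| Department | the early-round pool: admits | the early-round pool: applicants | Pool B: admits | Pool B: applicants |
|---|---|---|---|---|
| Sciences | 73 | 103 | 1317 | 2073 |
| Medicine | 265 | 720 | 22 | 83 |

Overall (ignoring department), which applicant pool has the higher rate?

Pool B

Sciences: the early-round pool 73/103 = 70.9%, Pool B 1317/2073 = 63.5% → the early-round pool
Medicine: the early-round pool 265/720 = 36.8%, Pool B 22/83 = 26.5% → the early-round pool
Overall: the early-round pool 338/823 = 41.1%, Pool B 1339/2156 = 62.1% → Pool B
(The early-round pool wins every department group but Pool B wins overall — the early-round pool's applicants skew toward the low-rate Medicine group.)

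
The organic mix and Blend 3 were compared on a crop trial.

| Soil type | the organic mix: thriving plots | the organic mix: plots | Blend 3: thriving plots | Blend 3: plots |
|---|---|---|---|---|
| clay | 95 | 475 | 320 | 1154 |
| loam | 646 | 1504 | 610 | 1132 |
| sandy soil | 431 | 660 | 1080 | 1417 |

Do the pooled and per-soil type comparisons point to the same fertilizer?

Clay: the organic mix 95/475 = 20.0%, Blend 3 320/1154 = 27.7% → Blend 3
Loam: the organic mix 646/1504 = 43.0%, Blend 3 610/1132 = 53.9% → Blend 3
Sandy soil: the organic mix 431/660 = 65.3%, Blend 3 1080/1417 = 76.2% → Blend 3
Overall: the organic mix 1172/2639 = 44.4%, Blend 3 2010/3703 = 54.3% → Blend 3
Blend 3 wins overall and in every soil group — no reversal.

Yes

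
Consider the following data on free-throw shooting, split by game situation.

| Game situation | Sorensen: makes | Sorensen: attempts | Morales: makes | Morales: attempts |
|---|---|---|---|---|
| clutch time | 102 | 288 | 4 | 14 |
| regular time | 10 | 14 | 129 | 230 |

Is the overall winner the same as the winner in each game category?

No

Clutch time: Sorensen 102/288 = 35.4%, Morales 4/14 = 28.6% → Sorensen
Regular time: Sorensen 10/14 = 71.4%, Morales 129/230 = 56.1% → Sorensen
Overall: Sorensen 112/302 = 37.1%, Morales 133/244 = 54.5% → Morales
Sorensen wins each game group but Morales wins overall — the comparison reverses. Sorensen's attempts skew toward clutch time, which has a lower base rate.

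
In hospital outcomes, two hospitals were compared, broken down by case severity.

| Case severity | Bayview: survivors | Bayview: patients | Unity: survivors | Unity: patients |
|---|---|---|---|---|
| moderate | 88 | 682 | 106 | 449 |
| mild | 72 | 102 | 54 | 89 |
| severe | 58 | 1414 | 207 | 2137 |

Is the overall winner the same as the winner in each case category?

Moderate: Bayview 88/682 = 12.9%, Unity 106/449 = 23.6% → Unity
Mild: Bayview 72/102 = 70.6%, Unity 54/89 = 60.7% → Bayview
Severe: Bayview 58/1414 = 4.1%, Unity 207/2137 = 9.7% → Unity
Overall: Bayview 218/2198 = 9.9%, Unity 367/2675 = 13.7% → Unity
Neither sweeps: Bayview wins 1 of 3 groups, Unity wins 2. Unity wins overall but not every group — no Simpson reversal.

No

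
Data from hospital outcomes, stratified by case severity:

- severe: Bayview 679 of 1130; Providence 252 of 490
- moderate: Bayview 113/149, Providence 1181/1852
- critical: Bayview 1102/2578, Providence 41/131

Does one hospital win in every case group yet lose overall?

Severe: Bayview 679/1130 = 60.1%, Providence 252/490 = 51.4% → Bayview
Moderate: Bayview 113/149 = 75.8%, Providence 1181/1852 = 63.8% → Bayview
Critical: Bayview 1102/2578 = 42.7%, Providence 41/131 = 31.3% → Bayview
Overall: Bayview 1894/3857 = 49.1%, Providence 1474/2473 = 59.6% → Providence
Bayview wins each case group but Providence wins overall — the comparison reverses. Bayview's patients skew toward critical, which has a lower base rate.

Yes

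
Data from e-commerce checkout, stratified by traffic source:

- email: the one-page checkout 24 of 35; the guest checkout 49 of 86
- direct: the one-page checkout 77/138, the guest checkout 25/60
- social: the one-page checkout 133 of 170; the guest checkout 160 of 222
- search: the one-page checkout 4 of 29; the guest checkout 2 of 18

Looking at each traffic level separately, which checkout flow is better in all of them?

Email: the one-page checkout 24/35 = 68.6%, the guest checkout 49/86 = 57.0% → the one-page checkout
Direct: the one-page checkout 77/138 = 55.8%, the guest checkout 25/60 = 41.7% → the one-page checkout
Social: the one-page checkout 133/170 = 78.2%, the guest checkout 160/222 = 72.1% → the one-page checkout
Search: the one-page checkout 4/29 = 13.8%, the guest checkout 2/18 = 11.1% → the one-page checkout
The one-page checkout has the higher rate in all 4 groups.

the one-page checkout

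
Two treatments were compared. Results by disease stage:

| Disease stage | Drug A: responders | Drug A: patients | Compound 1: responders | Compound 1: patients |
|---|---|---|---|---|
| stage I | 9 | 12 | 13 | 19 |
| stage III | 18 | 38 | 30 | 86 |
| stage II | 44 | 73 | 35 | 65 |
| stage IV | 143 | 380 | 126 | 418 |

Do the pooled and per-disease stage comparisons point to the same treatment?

Yes

Stage I: Drug A 9/12 = 75.0%, Compound 1 13/19 = 68.4% → Drug A
Stage III: Drug A 18/38 = 47.4%, Compound 1 30/86 = 34.9% → Drug A
Stage II: Drug A 44/73 = 60.3%, Compound 1 35/65 = 53.8% → Drug A
Stage IV: Drug A 143/380 = 37.6%, Compound 1 126/418 = 30.1% → Drug A
Overall: Drug A 214/503 = 42.5%, Compound 1 204/588 = 34.7% → Drug A
Drug A wins overall and in every disease group — no reversal.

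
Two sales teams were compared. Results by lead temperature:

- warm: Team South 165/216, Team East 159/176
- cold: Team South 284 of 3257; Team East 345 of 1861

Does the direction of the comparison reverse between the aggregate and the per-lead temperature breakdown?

Warm: Team South 165/216 = 76.4%, Team East 159/176 = 90.3% → Team East
Cold: Team South 284/3257 = 8.7%, Team East 345/1861 = 18.5% → Team East
Overall: Team South 449/3473 = 12.9%, Team East 504/2037 = 24.7% → Team East
Team East wins overall and in every lead group — no reversal.

No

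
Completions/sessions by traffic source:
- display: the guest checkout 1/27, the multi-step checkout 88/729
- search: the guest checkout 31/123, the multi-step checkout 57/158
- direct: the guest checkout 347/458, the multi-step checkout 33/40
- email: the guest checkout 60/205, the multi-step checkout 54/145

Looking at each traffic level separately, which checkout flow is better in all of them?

Display: the guest checkout 1/27 = 3.7%, the multi-step checkout 88/729 = 12.1% → the multi-step checkout
Search: the guest checkout 31/123 = 25.2%, the multi-step checkout 57/158 = 36.1% → the multi-step checkout
Direct: the guest checkout 347/458 = 75.8%, the multi-step checkout 33/40 = 82.5% → the multi-step checkout
Email: the guest checkout 60/205 = 29.3%, the multi-step checkout 54/145 = 37.2% → the multi-step checkout
The multi-step checkout has the higher rate in all 4 groups.

the multi-step checkout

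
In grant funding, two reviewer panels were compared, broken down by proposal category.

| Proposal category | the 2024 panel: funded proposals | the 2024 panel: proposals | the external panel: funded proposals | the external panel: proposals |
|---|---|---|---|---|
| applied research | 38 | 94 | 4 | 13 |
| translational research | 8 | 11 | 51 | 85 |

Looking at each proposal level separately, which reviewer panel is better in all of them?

the 2024 panel

Applied research: the 2024 panel 38/94 = 40.4%, the external panel 4/13 = 30.8% → the 2024 panel
Translational research: the 2024 panel 8/11 = 72.7%, the external panel 51/85 = 60.0% → the 2024 panel
The 2024 panel has the higher rate in both groups.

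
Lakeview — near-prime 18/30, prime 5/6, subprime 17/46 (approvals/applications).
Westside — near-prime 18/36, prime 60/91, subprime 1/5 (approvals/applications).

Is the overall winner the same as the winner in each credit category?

No

Near-prime: Lakeview 18/30 = 60.0%, Westside 18/36 = 50.0% → Lakeview
Prime: Lakeview 5/6 = 83.3%, Westside 60/91 = 65.9% → Lakeview
Subprime: Lakeview 17/46 = 37.0%, Westside 1/5 = 20.0% → Lakeview
Overall: Lakeview 40/82 = 48.8%, Westside 79/132 = 59.8% → Westside
Lakeview wins each credit group but Westside wins overall — the comparison reverses. Lakeview's applications skew toward subprime, which has a lower base rate.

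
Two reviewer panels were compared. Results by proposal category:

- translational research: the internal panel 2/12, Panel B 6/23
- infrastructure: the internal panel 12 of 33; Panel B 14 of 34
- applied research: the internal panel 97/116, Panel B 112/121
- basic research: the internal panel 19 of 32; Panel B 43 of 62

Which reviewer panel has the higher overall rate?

Translational research: the internal panel 2/12 = 16.7%, Panel B 6/23 = 26.1% → Panel B
Infrastructure: the internal panel 12/33 = 36.4%, Panel B 14/34 = 41.2% → Panel B
Applied research: the internal panel 97/116 = 83.6%, Panel B 112/121 = 92.6% → Panel B
Basic research: the internal panel 19/32 = 59.4%, Panel B 43/62 = 69.4% → Panel B
Overall: the internal panel 130/193 = 67.4%, Panel B 175/240 = 72.9% → Panel B

Panel B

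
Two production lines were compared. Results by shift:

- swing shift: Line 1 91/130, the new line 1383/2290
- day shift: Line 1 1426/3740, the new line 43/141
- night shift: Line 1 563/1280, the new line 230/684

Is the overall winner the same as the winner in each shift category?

Swing shift: Line 1 91/130 = 70.0%, the new line 1383/2290 = 60.4% → Line 1
Day shift: Line 1 1426/3740 = 38.1%, the new line 43/141 = 30.5% → Line 1
Night shift: Line 1 563/1280 = 44.0%, the new line 230/684 = 33.6% → Line 1
Overall: Line 1 2080/5150 = 40.4%, the new line 1656/3115 = 53.2% → the new line
Line 1 wins each shift group but the new line wins overall — the comparison reverses. Line 1's units skew toward day shift, which has a lower base rate.

No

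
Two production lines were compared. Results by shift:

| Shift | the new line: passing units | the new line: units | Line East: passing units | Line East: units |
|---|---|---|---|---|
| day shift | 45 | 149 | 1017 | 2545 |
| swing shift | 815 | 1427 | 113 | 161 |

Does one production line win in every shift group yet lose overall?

Yes

Day shift: the new line 45/149 = 30.2%, Line East 1017/2545 = 40.0% → Line East
Swing shift: the new line 815/1427 = 57.1%, Line East 113/161 = 70.2% → Line East
Overall: the new line 860/1576 = 54.6%, Line East 1130/2706 = 41.8% → the new line
Line East wins each shift group but the new line wins overall — the comparison reverses. Line East's units skew toward day shift, which has a lower base rate.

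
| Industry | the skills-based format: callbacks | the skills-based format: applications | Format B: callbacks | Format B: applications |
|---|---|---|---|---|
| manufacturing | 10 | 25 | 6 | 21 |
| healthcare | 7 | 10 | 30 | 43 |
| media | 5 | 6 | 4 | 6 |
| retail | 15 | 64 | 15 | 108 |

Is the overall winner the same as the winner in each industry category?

Manufacturing: the skills-based format 10/25 = 40.0%, Format B 6/21 = 28.6% → the skills-based format
Healthcare: the skills-based format 7/10 = 70.0%, Format B 30/43 = 69.8% → the skills-based format
Media: the skills-based format 5/6 = 83.3%, Format B 4/6 = 66.7% → the skills-based format
Retail: the skills-based format 15/64 = 23.4%, Format B 15/108 = 13.9% → the skills-based format
Overall: the skills-based format 37/105 = 35.2%, Format B 55/178 = 30.9% → the skills-based format
The skills-based format wins overall and in every industry group — no reversal.

Yes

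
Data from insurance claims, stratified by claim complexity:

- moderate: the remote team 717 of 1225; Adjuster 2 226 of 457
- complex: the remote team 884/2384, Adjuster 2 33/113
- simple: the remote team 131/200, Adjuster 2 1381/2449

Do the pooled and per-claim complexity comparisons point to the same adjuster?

Moderate: the remote team 717/1225 = 58.5%, Adjuster 2 226/457 = 49.5% → the remote team
Complex: the remote team 884/2384 = 37.1%, Adjuster 2 33/113 = 29.2% → the remote team
Simple: the remote team 131/200 = 65.5%, Adjuster 2 1381/2449 = 56.4% → the remote team
Overall: the remote team 1732/3809 = 45.5%, Adjuster 2 1640/3019 = 54.3% → Adjuster 2
The remote team wins each claim group but Adjuster 2 wins overall — the comparison reverses. The remote team's claims skew toward complex, which has a lower base rate.

No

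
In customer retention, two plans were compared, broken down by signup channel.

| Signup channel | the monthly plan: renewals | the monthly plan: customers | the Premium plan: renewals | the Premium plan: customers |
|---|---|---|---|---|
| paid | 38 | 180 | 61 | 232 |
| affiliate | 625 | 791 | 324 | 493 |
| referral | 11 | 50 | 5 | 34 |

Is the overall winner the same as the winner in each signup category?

Paid: the monthly plan 38/180 = 21.1%, the Premium plan 61/232 = 26.3% → the Premium plan
Affiliate: the monthly plan 625/791 = 79.0%, the Premium plan 324/493 = 65.7% → the monthly plan
Referral: the monthly plan 11/50 = 22.0%, the Premium plan 5/34 = 14.7% → the monthly plan
Overall: the monthly plan 674/1021 = 66.0%, the Premium plan 390/759 = 51.4% → the monthly plan
Neither sweeps: the monthly plan wins 2 of 3 groups, the Premium plan wins 1. The monthly plan wins overall but not every group — no Simpson reversal.

No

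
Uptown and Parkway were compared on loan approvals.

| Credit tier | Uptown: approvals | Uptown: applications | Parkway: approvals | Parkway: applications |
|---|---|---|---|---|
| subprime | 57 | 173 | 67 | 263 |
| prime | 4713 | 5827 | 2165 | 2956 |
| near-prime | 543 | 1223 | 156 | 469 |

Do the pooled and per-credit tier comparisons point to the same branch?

Yes

Subprime: Uptown 57/173 = 32.9%, Parkway 67/263 = 25.5% → Uptown
Prime: Uptown 4713/5827 = 80.9%, Parkway 2165/2956 = 73.2% → Uptown
Near-prime: Uptown 543/1223 = 44.4%, Parkway 156/469 = 33.3% → Uptown
Overall: Uptown 5313/7223 = 73.6%, Parkway 2388/3688 = 64.8% → Uptown
Uptown wins overall and in every credit group — no reversal.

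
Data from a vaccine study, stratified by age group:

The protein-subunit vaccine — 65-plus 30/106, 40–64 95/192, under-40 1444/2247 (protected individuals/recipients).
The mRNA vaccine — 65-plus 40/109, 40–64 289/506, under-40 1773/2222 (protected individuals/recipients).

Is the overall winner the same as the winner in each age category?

65-plus: the protein-subunit vaccine 30/106 = 28.3%, the mRNA vaccine 40/109 = 36.7% → the mRNA vaccine
40–64: the protein-subunit vaccine 95/192 = 49.5%, the mRNA vaccine 289/506 = 57.1% → the mRNA vaccine
Under-40: the protein-subunit vaccine 1444/2247 = 64.3%, the mRNA vaccine 1773/2222 = 79.8% → the mRNA vaccine
Overall: the protein-subunit vaccine 1569/2545 = 61.7%, the mRNA vaccine 2102/2837 = 74.1% → the mRNA vaccine
The mRNA vaccine wins overall and in every age group — no reversal.

Yes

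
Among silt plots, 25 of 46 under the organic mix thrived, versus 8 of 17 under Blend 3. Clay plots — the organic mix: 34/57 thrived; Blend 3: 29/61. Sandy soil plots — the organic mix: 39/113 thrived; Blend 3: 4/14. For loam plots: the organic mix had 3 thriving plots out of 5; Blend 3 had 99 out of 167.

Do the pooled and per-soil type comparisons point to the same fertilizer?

Silt: the organic mix 25/46 = 54.3%, Blend 3 8/17 = 47.1% → the organic mix
Clay: the organic mix 34/57 = 59.6%, Blend 3 29/61 = 47.5% → the organic mix
Sandy soil: the organic mix 39/113 = 34.5%, Blend 3 4/14 = 28.6% → the organic mix
Loam: the organic mix 3/5 = 60.0%, Blend 3 99/167 = 59.3% → the organic mix
Overall: the organic mix 101/221 = 45.7%, Blend 3 140/259 = 54.1% → Blend 3
The organic mix wins each soil group but Blend 3 wins overall — the comparison reverses. The organic mix's plots skew toward sandy soil, which has a lower base rate.

No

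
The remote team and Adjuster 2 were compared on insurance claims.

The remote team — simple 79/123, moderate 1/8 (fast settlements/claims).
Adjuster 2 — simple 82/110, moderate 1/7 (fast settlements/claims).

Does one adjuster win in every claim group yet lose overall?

Simple: the remote team 79/123 = 64.2%, Adjuster 2 82/110 = 74.5% → Adjuster 2
Moderate: the remote team 1/8 = 12.5%, Adjuster 2 1/7 = 14.3% → Adjuster 2
Overall: the remote team 80/131 = 61.1%, Adjuster 2 83/117 = 70.9% → Adjuster 2
Adjuster 2 wins overall and in every claim group — no reversal.

No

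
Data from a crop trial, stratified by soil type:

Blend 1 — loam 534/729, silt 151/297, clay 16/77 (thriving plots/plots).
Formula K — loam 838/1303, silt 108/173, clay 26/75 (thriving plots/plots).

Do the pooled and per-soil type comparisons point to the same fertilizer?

Loam: Blend 1 534/729 = 73.3%, Formula K 838/1303 = 64.3% → Blend 1
Silt: Blend 1 151/297 = 50.8%, Formula K 108/173 = 62.4% → Formula K
Clay: Blend 1 16/77 = 20.8%, Formula K 26/75 = 34.7% → Formula K
Overall: Blend 1 701/1103 = 63.6%, Formula K 972/1551 = 62.7% → Blend 1
Neither sweeps: Blend 1 wins 1 of 3 groups, Formula K wins 2. Blend 1 wins overall but not every group — no Simpson reversal.

No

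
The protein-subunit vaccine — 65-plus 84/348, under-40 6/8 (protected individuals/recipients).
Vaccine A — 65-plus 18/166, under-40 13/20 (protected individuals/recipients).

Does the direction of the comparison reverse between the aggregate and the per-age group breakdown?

No

65-plus: the protein-subunit vaccine 84/348 = 24.1%, Vaccine A 18/166 = 10.8% → the protein-subunit vaccine
Under-40: the protein-subunit vaccine 6/8 = 75.0%, Vaccine A 13/20 = 65.0% → the protein-subunit vaccine
Overall: the protein-subunit vaccine 90/356 = 25.3%, Vaccine A 31/186 = 16.7% → the protein-subunit vaccine
The protein-subunit vaccine wins overall and in every age group — no reversal.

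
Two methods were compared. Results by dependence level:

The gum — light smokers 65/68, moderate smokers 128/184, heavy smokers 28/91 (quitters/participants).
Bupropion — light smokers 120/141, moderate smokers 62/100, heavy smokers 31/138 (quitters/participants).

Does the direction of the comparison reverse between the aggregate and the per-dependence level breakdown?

No

Light smokers: the gum 65/68 = 95.6%, bupropion 120/141 = 85.1% → the gum
Moderate smokers: the gum 128/184 = 69.6%, bupropion 62/100 = 62.0% → the gum
Heavy smokers: the gum 28/91 = 30.8%, bupropion 31/138 = 22.5% → the gum
Overall: the gum 221/343 = 64.4%, bupropion 213/379 = 56.2% → the gum
The gum wins overall and in every dependence group — no reversal.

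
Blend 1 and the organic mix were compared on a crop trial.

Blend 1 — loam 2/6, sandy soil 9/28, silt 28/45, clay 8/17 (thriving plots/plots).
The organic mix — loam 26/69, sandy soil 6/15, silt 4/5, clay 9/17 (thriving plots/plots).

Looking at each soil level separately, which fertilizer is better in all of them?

Loam: Blend 1 2/6 = 33.3%, the organic mix 26/69 = 37.7% → the organic mix
Sandy soil: Blend 1 9/28 = 32.1%, the organic mix 6/15 = 40.0% → the organic mix
Silt: Blend 1 28/45 = 62.2%, the organic mix 4/5 = 80.0% → the organic mix
Clay: Blend 1 8/17 = 47.1%, the organic mix 9/17 = 52.9% → the organic mix
The organic mix has the higher rate in all 4 groups.

the organic mix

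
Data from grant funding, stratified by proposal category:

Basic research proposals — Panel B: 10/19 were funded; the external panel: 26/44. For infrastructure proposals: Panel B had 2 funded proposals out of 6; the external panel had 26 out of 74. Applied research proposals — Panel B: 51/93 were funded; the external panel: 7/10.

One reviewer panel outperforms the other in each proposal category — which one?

the external panel

Basic research: Panel B 10/19 = 52.6%, the external panel 26/44 = 59.1% → the external panel
Infrastructure: Panel B 2/6 = 33.3%, the external panel 26/74 = 35.1% → the external panel
Applied research: Panel B 51/93 = 54.8%, the external panel 7/10 = 70.0% → the external panel
The external panel has the higher rate in all 3 groups.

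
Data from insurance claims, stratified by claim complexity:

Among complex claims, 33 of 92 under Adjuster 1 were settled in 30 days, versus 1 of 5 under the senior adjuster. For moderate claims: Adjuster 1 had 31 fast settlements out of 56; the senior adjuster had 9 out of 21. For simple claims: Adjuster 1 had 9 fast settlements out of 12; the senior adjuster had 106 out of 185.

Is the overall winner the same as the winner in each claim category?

Complex: Adjuster 1 33/92 = 35.9%, the senior adjuster 1/5 = 20.0% → Adjuster 1
Moderate: Adjuster 1 31/56 = 55.4%, the senior adjuster 9/21 = 42.9% → Adjuster 1
Simple: Adjuster 1 9/12 = 75.0%, the senior adjuster 106/185 = 57.3% → Adjuster 1
Overall: Adjuster 1 73/160 = 45.6%, the senior adjuster 116/211 = 55.0% → the senior adjuster
Adjuster 1 wins each claim group but the senior adjuster wins overall — the comparison reverses. Adjuster 1's claims skew toward complex, which has a lower base rate.

No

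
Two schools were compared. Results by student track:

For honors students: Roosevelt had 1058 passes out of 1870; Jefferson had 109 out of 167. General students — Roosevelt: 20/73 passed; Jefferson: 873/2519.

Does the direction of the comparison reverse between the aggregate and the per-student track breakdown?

Yes

Honors: Roosevelt 1058/1870 = 56.6%, Jefferson 109/167 = 65.3% → Jefferson
General: Roosevelt 20/73 = 27.4%, Jefferson 873/2519 = 34.7% → Jefferson
Overall: Roosevelt 1078/1943 = 55.5%, Jefferson 982/2686 = 36.6% → Roosevelt
Jefferson wins each student group but Roosevelt wins overall — the comparison reverses. Jefferson's students skew toward general, which has a lower base rate.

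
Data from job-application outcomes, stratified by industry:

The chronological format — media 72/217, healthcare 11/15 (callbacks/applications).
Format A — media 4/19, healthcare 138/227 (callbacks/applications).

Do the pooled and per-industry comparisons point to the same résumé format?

No

Media: the chronological format 72/217 = 33.2%, Format A 4/19 = 21.1% → the chronological format
Healthcare: the chronological format 11/15 = 73.3%, Format A 138/227 = 60.8% → the chronological format
Overall: the chronological format 83/232 = 35.8%, Format A 142/246 = 57.7% → Format A
The chronological format wins each industry group but Format A wins overall — the comparison reverses. The chronological format's applications skew toward media, which has a lower base rate.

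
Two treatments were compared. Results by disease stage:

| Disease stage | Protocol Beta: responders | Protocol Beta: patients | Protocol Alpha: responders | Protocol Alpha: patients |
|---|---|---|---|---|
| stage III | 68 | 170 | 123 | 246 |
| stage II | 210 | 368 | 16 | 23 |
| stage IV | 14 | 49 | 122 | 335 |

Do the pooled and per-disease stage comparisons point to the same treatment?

No

Stage III: Protocol Beta 68/170 = 40.0%, Protocol Alpha 123/246 = 50.0% → Protocol Alpha
Stage II: Protocol Beta 210/368 = 57.1%, Protocol Alpha 16/23 = 69.6% → Protocol Alpha
Stage IV: Protocol Beta 14/49 = 28.6%, Protocol Alpha 122/335 = 36.4% → Protocol Alpha
Overall: Protocol Beta 292/587 = 49.7%, Protocol Alpha 261/604 = 43.2% → Protocol Beta
Protocol Alpha wins each disease group but Protocol Beta wins overall — the comparison reverses. Protocol Alpha's patients skew toward stage IV, which has a lower base rate.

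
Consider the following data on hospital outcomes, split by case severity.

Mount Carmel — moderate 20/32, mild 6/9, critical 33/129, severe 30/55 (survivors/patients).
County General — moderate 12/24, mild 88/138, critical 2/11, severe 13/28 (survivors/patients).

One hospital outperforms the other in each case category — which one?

Moderate: Mount Carmel 20/32 = 62.5%, County General 12/24 = 50.0% → Mount Carmel
Mild: Mount Carmel 6/9 = 66.7%, County General 88/138 = 63.8% → Mount Carmel
Critical: Mount Carmel 33/129 = 25.6%, County General 2/11 = 18.2% → Mount Carmel
Severe: Mount Carmel 30/55 = 54.5%, County General 13/28 = 46.4% → Mount Carmel
Mount Carmel has the higher rate in all 4 groups.

Mount Carmel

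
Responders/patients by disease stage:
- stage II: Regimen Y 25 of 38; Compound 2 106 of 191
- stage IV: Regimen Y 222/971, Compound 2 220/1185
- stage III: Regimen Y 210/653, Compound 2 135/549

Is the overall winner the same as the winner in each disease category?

Stage II: Regimen Y 25/38 = 65.8%, Compound 2 106/191 = 55.5% → Regimen Y
Stage IV: Regimen Y 222/971 = 22.9%, Compound 2 220/1185 = 18.6% → Regimen Y
Stage III: Regimen Y 210/653 = 32.2%, Compound 2 135/549 = 24.6% → Regimen Y
Overall: Regimen Y 457/1662 = 27.5%, Compound 2 461/1925 = 23.9% → Regimen Y
Regimen Y wins overall and in every disease group — no reversal.

Yes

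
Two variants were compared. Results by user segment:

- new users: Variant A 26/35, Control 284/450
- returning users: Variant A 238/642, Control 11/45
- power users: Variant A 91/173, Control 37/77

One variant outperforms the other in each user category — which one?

New users: Variant A 26/35 = 74.3%, Control 284/450 = 63.1% → Variant A
Returning users: Variant A 238/642 = 37.1%, Control 11/45 = 24.4% → Variant A
Power users: Variant A 91/173 = 52.6%, Control 37/77 = 48.1% → Variant A
Variant A has the higher rate in all 3 groups.

Variant A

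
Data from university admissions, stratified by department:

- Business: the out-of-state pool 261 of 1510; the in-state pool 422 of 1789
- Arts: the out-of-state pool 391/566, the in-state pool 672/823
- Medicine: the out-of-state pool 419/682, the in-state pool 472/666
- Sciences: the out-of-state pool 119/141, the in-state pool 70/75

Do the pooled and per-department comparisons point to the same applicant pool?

Yes

Business: the out-of-state pool 261/1510 = 17.3%, the in-state pool 422/1789 = 23.6% → the in-state pool
Arts: the out-of-state pool 391/566 = 69.1%, the in-state pool 672/823 = 81.7% → the in-state pool
Medicine: the out-of-state pool 419/682 = 61.4%, the in-state pool 472/666 = 70.9% → the in-state pool
Sciences: the out-of-state pool 119/141 = 84.4%, the in-state pool 70/75 = 93.3% → the in-state pool
Overall: the out-of-state pool 1190/2899 = 41.0%, the in-state pool 1636/3353 = 48.8% → the in-state pool
The in-state pool wins overall and in every department group — no reversal.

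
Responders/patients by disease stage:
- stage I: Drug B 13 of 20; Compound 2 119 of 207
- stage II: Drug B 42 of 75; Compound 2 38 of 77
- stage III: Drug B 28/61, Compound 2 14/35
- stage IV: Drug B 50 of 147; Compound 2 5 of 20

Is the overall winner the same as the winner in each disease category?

Stage I: Drug B 13/20 = 65.0%, Compound 2 119/207 = 57.5% → Drug B
Stage II: Drug B 42/75 = 56.0%, Compound 2 38/77 = 49.4% → Drug B
Stage III: Drug B 28/61 = 45.9%, Compound 2 14/35 = 40.0% → Drug B
Stage IV: Drug B 50/147 = 34.0%, Compound 2 5/20 = 25.0% → Drug B
Overall: Drug B 133/303 = 43.9%, Compound 2 176/339 = 51.9% → Compound 2
Drug B wins each disease group but Compound 2 wins overall — the comparison reverses. Drug B's patients skew toward stage IV, which has a lower base rate.

No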